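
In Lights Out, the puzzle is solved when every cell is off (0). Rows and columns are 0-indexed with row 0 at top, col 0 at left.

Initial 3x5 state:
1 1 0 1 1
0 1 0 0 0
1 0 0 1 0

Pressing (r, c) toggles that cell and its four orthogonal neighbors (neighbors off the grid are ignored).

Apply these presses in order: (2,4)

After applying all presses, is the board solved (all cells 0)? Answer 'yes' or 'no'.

Answer: no

Derivation:
After press 1 at (2,4):
1 1 0 1 1
0 1 0 0 1
1 0 0 0 1

Lights still on: 8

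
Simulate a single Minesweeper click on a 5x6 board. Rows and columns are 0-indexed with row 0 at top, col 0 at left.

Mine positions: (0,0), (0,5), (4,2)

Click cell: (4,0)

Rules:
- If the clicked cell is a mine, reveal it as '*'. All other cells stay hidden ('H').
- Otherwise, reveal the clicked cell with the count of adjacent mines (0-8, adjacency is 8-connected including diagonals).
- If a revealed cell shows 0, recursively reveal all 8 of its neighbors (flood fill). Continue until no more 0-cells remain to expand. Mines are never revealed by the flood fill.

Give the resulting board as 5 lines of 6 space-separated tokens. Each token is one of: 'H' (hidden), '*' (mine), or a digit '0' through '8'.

H 1 0 0 1 H
1 1 0 0 1 1
0 0 0 0 0 0
0 1 1 1 0 0
0 1 H 1 0 0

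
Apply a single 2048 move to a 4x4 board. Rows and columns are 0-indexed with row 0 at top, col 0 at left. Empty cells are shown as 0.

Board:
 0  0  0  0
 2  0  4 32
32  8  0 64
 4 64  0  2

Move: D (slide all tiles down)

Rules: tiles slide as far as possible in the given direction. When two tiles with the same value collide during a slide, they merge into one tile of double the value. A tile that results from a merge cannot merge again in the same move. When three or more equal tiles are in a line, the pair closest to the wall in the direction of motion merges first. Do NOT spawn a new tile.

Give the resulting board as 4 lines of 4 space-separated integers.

Slide down:
col 0: [0, 2, 32, 4] -> [0, 2, 32, 4]
col 1: [0, 0, 8, 64] -> [0, 0, 8, 64]
col 2: [0, 4, 0, 0] -> [0, 0, 0, 4]
col 3: [0, 32, 64, 2] -> [0, 32, 64, 2]

Answer:  0  0  0  0
 2  0  0 32
32  8  0 64
 4 64  4  2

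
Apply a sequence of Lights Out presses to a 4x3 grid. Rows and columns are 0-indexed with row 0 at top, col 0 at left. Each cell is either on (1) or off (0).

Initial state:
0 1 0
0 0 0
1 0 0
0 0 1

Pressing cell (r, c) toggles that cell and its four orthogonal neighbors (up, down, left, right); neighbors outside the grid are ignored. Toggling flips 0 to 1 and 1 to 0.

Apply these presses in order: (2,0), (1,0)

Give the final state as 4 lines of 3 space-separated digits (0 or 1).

After press 1 at (2,0):
0 1 0
1 0 0
0 1 0
1 0 1

After press 2 at (1,0):
1 1 0
0 1 0
1 1 0
1 0 1

Answer: 1 1 0
0 1 0
1 1 0
1 0 1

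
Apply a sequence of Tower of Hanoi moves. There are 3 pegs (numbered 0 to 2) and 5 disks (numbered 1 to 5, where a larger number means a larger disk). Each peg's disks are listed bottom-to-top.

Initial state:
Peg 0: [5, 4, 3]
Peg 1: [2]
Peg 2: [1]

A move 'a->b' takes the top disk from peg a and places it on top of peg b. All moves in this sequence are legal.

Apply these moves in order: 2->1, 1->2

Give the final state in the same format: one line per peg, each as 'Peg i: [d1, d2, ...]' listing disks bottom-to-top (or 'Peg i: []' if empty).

After move 1 (2->1):
Peg 0: [5, 4, 3]
Peg 1: [2, 1]
Peg 2: []

After move 2 (1->2):
Peg 0: [5, 4, 3]
Peg 1: [2]
Peg 2: [1]

Answer: Peg 0: [5, 4, 3]
Peg 1: [2]
Peg 2: [1]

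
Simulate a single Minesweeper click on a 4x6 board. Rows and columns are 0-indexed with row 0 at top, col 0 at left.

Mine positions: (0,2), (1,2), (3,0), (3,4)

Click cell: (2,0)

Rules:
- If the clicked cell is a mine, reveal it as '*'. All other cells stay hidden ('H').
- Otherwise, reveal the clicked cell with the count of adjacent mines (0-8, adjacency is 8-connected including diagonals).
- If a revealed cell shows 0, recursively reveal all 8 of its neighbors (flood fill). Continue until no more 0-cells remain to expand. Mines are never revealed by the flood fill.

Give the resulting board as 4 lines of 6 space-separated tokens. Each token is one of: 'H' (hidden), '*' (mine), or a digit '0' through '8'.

H H H H H H
H H H H H H
1 H H H H H
H H H H H H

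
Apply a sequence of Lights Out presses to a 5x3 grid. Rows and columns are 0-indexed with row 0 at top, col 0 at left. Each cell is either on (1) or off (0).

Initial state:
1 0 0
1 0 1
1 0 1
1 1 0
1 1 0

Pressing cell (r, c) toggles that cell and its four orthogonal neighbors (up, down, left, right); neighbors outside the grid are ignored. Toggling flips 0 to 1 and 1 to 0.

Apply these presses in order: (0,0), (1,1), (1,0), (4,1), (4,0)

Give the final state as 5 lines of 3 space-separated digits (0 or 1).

After press 1 at (0,0):
0 1 0
0 0 1
1 0 1
1 1 0
1 1 0

After press 2 at (1,1):
0 0 0
1 1 0
1 1 1
1 1 0
1 1 0

After press 3 at (1,0):
1 0 0
0 0 0
0 1 1
1 1 0
1 1 0

After press 4 at (4,1):
1 0 0
0 0 0
0 1 1
1 0 0
0 0 1

After press 5 at (4,0):
1 0 0
0 0 0
0 1 1
0 0 0
1 1 1

Answer: 1 0 0
0 0 0
0 1 1
0 0 0
1 1 1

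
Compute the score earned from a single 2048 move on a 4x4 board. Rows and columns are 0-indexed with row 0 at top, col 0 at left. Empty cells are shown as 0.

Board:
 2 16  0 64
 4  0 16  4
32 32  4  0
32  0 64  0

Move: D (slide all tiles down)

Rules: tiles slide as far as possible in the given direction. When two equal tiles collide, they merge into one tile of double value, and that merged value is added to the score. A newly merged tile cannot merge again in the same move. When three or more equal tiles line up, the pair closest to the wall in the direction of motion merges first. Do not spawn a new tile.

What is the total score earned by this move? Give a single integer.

Slide down:
col 0: [2, 4, 32, 32] -> [0, 2, 4, 64]  score +64 (running 64)
col 1: [16, 0, 32, 0] -> [0, 0, 16, 32]  score +0 (running 64)
col 2: [0, 16, 4, 64] -> [0, 16, 4, 64]  score +0 (running 64)
col 3: [64, 4, 0, 0] -> [0, 0, 64, 4]  score +0 (running 64)
Board after move:
 0  0  0  0
 2  0 16  0
 4 16  4 64
64 32 64  4

Answer: 64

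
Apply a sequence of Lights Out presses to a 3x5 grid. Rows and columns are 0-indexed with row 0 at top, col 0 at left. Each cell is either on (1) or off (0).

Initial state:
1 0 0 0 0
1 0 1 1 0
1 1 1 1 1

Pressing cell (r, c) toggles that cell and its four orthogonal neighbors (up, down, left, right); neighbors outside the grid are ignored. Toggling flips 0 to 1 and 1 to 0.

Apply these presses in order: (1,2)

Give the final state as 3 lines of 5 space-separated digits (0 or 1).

Answer: 1 0 1 0 0
1 1 0 0 0
1 1 0 1 1

Derivation:
After press 1 at (1,2):
1 0 1 0 0
1 1 0 0 0
1 1 0 1 1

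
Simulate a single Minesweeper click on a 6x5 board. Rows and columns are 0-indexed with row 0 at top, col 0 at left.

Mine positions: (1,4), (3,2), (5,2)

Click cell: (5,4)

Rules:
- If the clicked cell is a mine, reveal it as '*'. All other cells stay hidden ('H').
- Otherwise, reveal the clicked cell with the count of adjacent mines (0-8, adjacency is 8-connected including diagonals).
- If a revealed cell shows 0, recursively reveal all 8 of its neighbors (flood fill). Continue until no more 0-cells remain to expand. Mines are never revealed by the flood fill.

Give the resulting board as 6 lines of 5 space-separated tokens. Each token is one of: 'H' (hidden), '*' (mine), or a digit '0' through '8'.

H H H H H
H H H H H
H H H 2 1
H H H 1 0
H H H 2 0
H H H 1 0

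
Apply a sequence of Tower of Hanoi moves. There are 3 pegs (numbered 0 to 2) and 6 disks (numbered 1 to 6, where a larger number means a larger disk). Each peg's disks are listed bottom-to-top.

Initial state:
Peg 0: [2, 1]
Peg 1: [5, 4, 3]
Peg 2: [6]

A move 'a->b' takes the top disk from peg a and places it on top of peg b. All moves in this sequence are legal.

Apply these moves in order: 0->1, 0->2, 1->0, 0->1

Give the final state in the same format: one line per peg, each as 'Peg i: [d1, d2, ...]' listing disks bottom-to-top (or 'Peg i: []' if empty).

After move 1 (0->1):
Peg 0: [2]
Peg 1: [5, 4, 3, 1]
Peg 2: [6]

After move 2 (0->2):
Peg 0: []
Peg 1: [5, 4, 3, 1]
Peg 2: [6, 2]

After move 3 (1->0):
Peg 0: [1]
Peg 1: [5, 4, 3]
Peg 2: [6, 2]

After move 4 (0->1):
Peg 0: []
Peg 1: [5, 4, 3, 1]
Peg 2: [6, 2]

Answer: Peg 0: []
Peg 1: [5, 4, 3, 1]
Peg 2: [6, 2]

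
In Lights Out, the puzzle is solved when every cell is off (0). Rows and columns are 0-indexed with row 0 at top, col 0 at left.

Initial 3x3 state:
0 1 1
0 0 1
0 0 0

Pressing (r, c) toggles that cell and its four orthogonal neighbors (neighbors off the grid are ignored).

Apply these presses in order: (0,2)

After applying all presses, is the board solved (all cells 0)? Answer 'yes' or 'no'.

Answer: yes

Derivation:
After press 1 at (0,2):
0 0 0
0 0 0
0 0 0

Lights still on: 0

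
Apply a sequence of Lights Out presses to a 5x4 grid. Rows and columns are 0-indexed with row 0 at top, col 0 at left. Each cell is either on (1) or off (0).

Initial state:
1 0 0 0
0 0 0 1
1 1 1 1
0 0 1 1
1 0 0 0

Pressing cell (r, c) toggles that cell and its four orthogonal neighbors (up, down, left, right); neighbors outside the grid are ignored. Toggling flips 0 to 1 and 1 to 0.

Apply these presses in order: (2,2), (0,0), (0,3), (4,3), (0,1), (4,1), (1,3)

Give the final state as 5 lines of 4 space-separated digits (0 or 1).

Answer: 1 0 0 0
1 1 0 1
1 0 0 1
0 1 0 0
0 1 0 1

Derivation:
After press 1 at (2,2):
1 0 0 0
0 0 1 1
1 0 0 0
0 0 0 1
1 0 0 0

After press 2 at (0,0):
0 1 0 0
1 0 1 1
1 0 0 0
0 0 0 1
1 0 0 0

After press 3 at (0,3):
0 1 1 1
1 0 1 0
1 0 0 0
0 0 0 1
1 0 0 0

After press 4 at (4,3):
0 1 1 1
1 0 1 0
1 0 0 0
0 0 0 0
1 0 1 1

After press 5 at (0,1):
1 0 0 1
1 1 1 0
1 0 0 0
0 0 0 0
1 0 1 1

After press 6 at (4,1):
1 0 0 1
1 1 1 0
1 0 0 0
0 1 0 0
0 1 0 1

After press 7 at (1,3):
1 0 0 0
1 1 0 1
1 0 0 1
0 1 0 0
0 1 0 1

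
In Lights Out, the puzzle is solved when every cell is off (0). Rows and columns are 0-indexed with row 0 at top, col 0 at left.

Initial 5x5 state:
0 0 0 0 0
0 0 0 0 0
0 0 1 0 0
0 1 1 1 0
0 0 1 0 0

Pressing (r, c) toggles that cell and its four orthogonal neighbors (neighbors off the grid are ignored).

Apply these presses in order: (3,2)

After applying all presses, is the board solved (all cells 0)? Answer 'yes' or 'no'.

After press 1 at (3,2):
0 0 0 0 0
0 0 0 0 0
0 0 0 0 0
0 0 0 0 0
0 0 0 0 0

Lights still on: 0

Answer: yes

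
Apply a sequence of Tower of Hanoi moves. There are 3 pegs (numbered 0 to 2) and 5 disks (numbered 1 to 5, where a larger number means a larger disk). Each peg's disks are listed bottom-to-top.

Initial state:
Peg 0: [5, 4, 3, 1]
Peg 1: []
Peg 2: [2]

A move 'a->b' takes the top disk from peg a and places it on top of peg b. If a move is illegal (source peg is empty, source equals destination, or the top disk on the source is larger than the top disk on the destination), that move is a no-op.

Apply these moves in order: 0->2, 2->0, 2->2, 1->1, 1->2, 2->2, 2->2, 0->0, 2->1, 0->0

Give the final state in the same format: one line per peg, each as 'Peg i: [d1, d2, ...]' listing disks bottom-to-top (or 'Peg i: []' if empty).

Answer: Peg 0: [5, 4, 3, 1]
Peg 1: [2]
Peg 2: []

Derivation:
After move 1 (0->2):
Peg 0: [5, 4, 3]
Peg 1: []
Peg 2: [2, 1]

After move 2 (2->0):
Peg 0: [5, 4, 3, 1]
Peg 1: []
Peg 2: [2]

After move 3 (2->2):
Peg 0: [5, 4, 3, 1]
Peg 1: []
Peg 2: [2]

After move 4 (1->1):
Peg 0: [5, 4, 3, 1]
Peg 1: []
Peg 2: [2]

After move 5 (1->2):
Peg 0: [5, 4, 3, 1]
Peg 1: []
Peg 2: [2]

After move 6 (2->2):
Peg 0: [5, 4, 3, 1]
Peg 1: []
Peg 2: [2]

After move 7 (2->2):
Peg 0: [5, 4, 3, 1]
Peg 1: []
Peg 2: [2]

After move 8 (0->0):
Peg 0: [5, 4, 3, 1]
Peg 1: []
Peg 2: [2]

After move 9 (2->1):
Peg 0: [5, 4, 3, 1]
Peg 1: [2]
Peg 2: []

After move 10 (0->0):
Peg 0: [5, 4, 3, 1]
Peg 1: [2]
Peg 2: []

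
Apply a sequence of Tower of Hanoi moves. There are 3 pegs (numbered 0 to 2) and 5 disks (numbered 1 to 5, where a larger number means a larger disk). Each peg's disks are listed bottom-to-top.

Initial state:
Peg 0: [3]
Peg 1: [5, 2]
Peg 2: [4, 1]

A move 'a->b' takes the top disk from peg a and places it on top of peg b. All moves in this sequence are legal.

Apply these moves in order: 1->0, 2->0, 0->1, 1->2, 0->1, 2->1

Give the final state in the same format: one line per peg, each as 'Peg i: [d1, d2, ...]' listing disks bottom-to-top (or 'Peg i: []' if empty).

Answer: Peg 0: [3]
Peg 1: [5, 2, 1]
Peg 2: [4]

Derivation:
After move 1 (1->0):
Peg 0: [3, 2]
Peg 1: [5]
Peg 2: [4, 1]

After move 2 (2->0):
Peg 0: [3, 2, 1]
Peg 1: [5]
Peg 2: [4]

After move 3 (0->1):
Peg 0: [3, 2]
Peg 1: [5, 1]
Peg 2: [4]

After move 4 (1->2):
Peg 0: [3, 2]
Peg 1: [5]
Peg 2: [4, 1]

After move 5 (0->1):
Peg 0: [3]
Peg 1: [5, 2]
Peg 2: [4, 1]

After move 6 (2->1):
Peg 0: [3]
Peg 1: [5, 2, 1]
Peg 2: [4]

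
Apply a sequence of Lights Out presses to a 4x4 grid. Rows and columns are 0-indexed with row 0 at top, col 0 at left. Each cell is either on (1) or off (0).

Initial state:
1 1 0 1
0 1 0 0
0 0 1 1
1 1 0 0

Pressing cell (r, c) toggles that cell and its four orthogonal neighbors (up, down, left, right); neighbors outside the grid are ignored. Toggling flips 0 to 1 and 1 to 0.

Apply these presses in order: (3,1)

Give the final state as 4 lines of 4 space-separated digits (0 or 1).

After press 1 at (3,1):
1 1 0 1
0 1 0 0
0 1 1 1
0 0 1 0

Answer: 1 1 0 1
0 1 0 0
0 1 1 1
0 0 1 0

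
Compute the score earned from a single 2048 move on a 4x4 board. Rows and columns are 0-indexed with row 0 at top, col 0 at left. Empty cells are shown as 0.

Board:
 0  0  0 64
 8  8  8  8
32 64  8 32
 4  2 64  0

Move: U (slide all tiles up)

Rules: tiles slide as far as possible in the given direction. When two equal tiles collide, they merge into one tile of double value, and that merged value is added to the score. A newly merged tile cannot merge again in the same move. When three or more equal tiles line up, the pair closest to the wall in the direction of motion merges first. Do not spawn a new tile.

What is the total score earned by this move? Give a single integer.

Answer: 16

Derivation:
Slide up:
col 0: [0, 8, 32, 4] -> [8, 32, 4, 0]  score +0 (running 0)
col 1: [0, 8, 64, 2] -> [8, 64, 2, 0]  score +0 (running 0)
col 2: [0, 8, 8, 64] -> [16, 64, 0, 0]  score +16 (running 16)
col 3: [64, 8, 32, 0] -> [64, 8, 32, 0]  score +0 (running 16)
Board after move:
 8  8 16 64
32 64 64  8
 4  2  0 32
 0  0  0  0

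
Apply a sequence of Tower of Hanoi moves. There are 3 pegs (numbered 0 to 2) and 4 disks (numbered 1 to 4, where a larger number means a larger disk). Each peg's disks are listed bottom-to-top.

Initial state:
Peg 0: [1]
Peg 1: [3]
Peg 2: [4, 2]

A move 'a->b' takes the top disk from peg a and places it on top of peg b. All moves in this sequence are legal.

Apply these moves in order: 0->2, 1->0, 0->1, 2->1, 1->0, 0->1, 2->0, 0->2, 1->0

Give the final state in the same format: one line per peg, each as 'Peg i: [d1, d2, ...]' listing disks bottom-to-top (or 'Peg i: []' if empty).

After move 1 (0->2):
Peg 0: []
Peg 1: [3]
Peg 2: [4, 2, 1]

After move 2 (1->0):
Peg 0: [3]
Peg 1: []
Peg 2: [4, 2, 1]

After move 3 (0->1):
Peg 0: []
Peg 1: [3]
Peg 2: [4, 2, 1]

After move 4 (2->1):
Peg 0: []
Peg 1: [3, 1]
Peg 2: [4, 2]

After move 5 (1->0):
Peg 0: [1]
Peg 1: [3]
Peg 2: [4, 2]

After move 6 (0->1):
Peg 0: []
Peg 1: [3, 1]
Peg 2: [4, 2]

After move 7 (2->0):
Peg 0: [2]
Peg 1: [3, 1]
Peg 2: [4]

After move 8 (0->2):
Peg 0: []
Peg 1: [3, 1]
Peg 2: [4, 2]

After move 9 (1->0):
Peg 0: [1]
Peg 1: [3]
Peg 2: [4, 2]

Answer: Peg 0: [1]
Peg 1: [3]
Peg 2: [4, 2]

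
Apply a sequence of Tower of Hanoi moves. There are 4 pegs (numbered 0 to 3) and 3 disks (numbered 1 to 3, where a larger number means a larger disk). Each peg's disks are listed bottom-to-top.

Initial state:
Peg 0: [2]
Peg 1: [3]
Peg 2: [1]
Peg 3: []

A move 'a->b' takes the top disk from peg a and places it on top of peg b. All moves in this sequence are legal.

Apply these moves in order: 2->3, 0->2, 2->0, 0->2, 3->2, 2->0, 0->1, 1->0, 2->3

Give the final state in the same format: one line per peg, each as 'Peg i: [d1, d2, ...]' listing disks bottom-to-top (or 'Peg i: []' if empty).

After move 1 (2->3):
Peg 0: [2]
Peg 1: [3]
Peg 2: []
Peg 3: [1]

After move 2 (0->2):
Peg 0: []
Peg 1: [3]
Peg 2: [2]
Peg 3: [1]

After move 3 (2->0):
Peg 0: [2]
Peg 1: [3]
Peg 2: []
Peg 3: [1]

After move 4 (0->2):
Peg 0: []
Peg 1: [3]
Peg 2: [2]
Peg 3: [1]

After move 5 (3->2):
Peg 0: []
Peg 1: [3]
Peg 2: [2, 1]
Peg 3: []

After move 6 (2->0):
Peg 0: [1]
Peg 1: [3]
Peg 2: [2]
Peg 3: []

After move 7 (0->1):
Peg 0: []
Peg 1: [3, 1]
Peg 2: [2]
Peg 3: []

After move 8 (1->0):
Peg 0: [1]
Peg 1: [3]
Peg 2: [2]
Peg 3: []

After move 9 (2->3):
Peg 0: [1]
Peg 1: [3]
Peg 2: []
Peg 3: [2]

Answer: Peg 0: [1]
Peg 1: [3]
Peg 2: []
Peg 3: [2]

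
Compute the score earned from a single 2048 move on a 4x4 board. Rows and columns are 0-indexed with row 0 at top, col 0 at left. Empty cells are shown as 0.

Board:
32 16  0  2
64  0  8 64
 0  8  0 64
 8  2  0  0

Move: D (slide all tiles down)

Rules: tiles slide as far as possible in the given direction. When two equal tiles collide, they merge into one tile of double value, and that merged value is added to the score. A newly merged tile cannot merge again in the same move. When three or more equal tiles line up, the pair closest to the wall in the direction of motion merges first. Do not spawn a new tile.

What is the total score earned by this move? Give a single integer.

Answer: 128

Derivation:
Slide down:
col 0: [32, 64, 0, 8] -> [0, 32, 64, 8]  score +0 (running 0)
col 1: [16, 0, 8, 2] -> [0, 16, 8, 2]  score +0 (running 0)
col 2: [0, 8, 0, 0] -> [0, 0, 0, 8]  score +0 (running 0)
col 3: [2, 64, 64, 0] -> [0, 0, 2, 128]  score +128 (running 128)
Board after move:
  0   0   0   0
 32  16   0   0
 64   8   0   2
  8   2   8 128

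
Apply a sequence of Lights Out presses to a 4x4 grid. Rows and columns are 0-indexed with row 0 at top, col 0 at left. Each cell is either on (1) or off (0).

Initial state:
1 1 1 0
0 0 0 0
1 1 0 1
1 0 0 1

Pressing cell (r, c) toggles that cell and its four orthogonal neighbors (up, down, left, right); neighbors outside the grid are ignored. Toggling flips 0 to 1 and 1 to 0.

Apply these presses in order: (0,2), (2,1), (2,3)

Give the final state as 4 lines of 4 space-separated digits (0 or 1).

Answer: 1 0 0 1
0 1 1 1
0 0 0 0
1 1 0 0

Derivation:
After press 1 at (0,2):
1 0 0 1
0 0 1 0
1 1 0 1
1 0 0 1

After press 2 at (2,1):
1 0 0 1
0 1 1 0
0 0 1 1
1 1 0 1

After press 3 at (2,3):
1 0 0 1
0 1 1 1
0 0 0 0
1 1 0 0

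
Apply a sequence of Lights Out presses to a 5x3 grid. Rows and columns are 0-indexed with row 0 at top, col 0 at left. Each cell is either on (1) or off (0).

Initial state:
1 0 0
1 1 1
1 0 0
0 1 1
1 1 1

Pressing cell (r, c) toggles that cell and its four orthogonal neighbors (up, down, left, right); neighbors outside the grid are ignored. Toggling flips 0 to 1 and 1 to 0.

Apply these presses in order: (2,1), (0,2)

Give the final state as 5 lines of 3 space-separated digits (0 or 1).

Answer: 1 1 1
1 0 0
0 1 1
0 0 1
1 1 1

Derivation:
After press 1 at (2,1):
1 0 0
1 0 1
0 1 1
0 0 1
1 1 1

After press 2 at (0,2):
1 1 1
1 0 0
0 1 1
0 0 1
1 1 1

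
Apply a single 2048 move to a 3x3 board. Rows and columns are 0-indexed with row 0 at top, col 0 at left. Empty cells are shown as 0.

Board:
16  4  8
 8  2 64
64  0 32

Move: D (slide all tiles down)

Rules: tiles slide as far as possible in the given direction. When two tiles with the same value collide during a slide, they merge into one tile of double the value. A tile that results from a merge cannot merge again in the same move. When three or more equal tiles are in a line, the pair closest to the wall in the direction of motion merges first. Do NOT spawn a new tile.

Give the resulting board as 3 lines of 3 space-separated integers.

Answer: 16  0  8
 8  4 64
64  2 32

Derivation:
Slide down:
col 0: [16, 8, 64] -> [16, 8, 64]
col 1: [4, 2, 0] -> [0, 4, 2]
col 2: [8, 64, 32] -> [8, 64, 32]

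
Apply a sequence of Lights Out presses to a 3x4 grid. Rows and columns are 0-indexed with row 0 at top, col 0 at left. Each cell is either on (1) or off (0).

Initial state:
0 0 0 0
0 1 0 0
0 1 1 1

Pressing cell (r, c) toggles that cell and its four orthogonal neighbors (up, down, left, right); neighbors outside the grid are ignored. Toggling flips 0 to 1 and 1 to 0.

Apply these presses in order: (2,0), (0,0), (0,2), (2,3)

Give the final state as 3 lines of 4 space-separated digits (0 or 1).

After press 1 at (2,0):
0 0 0 0
1 1 0 0
1 0 1 1

After press 2 at (0,0):
1 1 0 0
0 1 0 0
1 0 1 1

After press 3 at (0,2):
1 0 1 1
0 1 1 0
1 0 1 1

After press 4 at (2,3):
1 0 1 1
0 1 1 1
1 0 0 0

Answer: 1 0 1 1
0 1 1 1
1 0 0 0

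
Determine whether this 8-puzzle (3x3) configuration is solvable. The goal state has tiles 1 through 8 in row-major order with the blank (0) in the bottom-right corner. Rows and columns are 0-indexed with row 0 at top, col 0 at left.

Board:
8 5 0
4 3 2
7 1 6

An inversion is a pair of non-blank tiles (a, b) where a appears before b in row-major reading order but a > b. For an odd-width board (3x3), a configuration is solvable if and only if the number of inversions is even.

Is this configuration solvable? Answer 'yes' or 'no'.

Inversions (pairs i<j in row-major order where tile[i] > tile[j] > 0): 19
19 is odd, so the puzzle is not solvable.

Answer: no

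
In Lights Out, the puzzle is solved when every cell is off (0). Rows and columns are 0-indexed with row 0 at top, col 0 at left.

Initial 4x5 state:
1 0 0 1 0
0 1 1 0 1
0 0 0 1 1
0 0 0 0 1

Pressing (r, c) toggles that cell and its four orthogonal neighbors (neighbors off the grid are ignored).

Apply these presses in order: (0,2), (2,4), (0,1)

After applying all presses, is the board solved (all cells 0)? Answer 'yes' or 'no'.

After press 1 at (0,2):
1 1 1 0 0
0 1 0 0 1
0 0 0 1 1
0 0 0 0 1

After press 2 at (2,4):
1 1 1 0 0
0 1 0 0 0
0 0 0 0 0
0 0 0 0 0

After press 3 at (0,1):
0 0 0 0 0
0 0 0 0 0
0 0 0 0 0
0 0 0 0 0

Lights still on: 0

Answer: yes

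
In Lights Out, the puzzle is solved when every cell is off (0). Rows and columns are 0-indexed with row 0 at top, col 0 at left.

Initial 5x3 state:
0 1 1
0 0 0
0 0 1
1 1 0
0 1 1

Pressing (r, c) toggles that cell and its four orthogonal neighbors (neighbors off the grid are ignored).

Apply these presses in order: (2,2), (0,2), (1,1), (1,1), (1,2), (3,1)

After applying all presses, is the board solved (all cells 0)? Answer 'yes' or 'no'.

After press 1 at (2,2):
0 1 1
0 0 1
0 1 0
1 1 1
0 1 1

After press 2 at (0,2):
0 0 0
0 0 0
0 1 0
1 1 1
0 1 1

After press 3 at (1,1):
0 1 0
1 1 1
0 0 0
1 1 1
0 1 1

After press 4 at (1,1):
0 0 0
0 0 0
0 1 0
1 1 1
0 1 1

After press 5 at (1,2):
0 0 1
0 1 1
0 1 1
1 1 1
0 1 1

After press 6 at (3,1):
0 0 1
0 1 1
0 0 1
0 0 0
0 0 1

Lights still on: 5

Answer: no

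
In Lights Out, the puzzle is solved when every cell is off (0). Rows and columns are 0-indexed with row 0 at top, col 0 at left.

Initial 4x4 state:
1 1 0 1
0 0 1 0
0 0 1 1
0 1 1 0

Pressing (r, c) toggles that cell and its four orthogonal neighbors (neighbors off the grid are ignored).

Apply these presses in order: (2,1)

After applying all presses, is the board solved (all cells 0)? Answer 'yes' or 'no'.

After press 1 at (2,1):
1 1 0 1
0 1 1 0
1 1 0 1
0 0 1 0

Lights still on: 9

Answer: no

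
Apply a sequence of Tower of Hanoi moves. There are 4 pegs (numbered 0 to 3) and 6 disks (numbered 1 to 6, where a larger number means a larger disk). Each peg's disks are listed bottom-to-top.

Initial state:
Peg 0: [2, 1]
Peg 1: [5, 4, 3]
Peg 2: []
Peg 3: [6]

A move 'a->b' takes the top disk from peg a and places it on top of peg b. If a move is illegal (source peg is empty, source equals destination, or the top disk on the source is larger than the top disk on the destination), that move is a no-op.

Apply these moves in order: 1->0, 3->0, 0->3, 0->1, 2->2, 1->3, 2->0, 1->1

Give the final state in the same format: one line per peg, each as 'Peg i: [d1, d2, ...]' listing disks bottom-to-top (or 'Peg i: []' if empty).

Answer: Peg 0: []
Peg 1: [5, 4, 3, 2]
Peg 2: []
Peg 3: [6, 1]

Derivation:
After move 1 (1->0):
Peg 0: [2, 1]
Peg 1: [5, 4, 3]
Peg 2: []
Peg 3: [6]

After move 2 (3->0):
Peg 0: [2, 1]
Peg 1: [5, 4, 3]
Peg 2: []
Peg 3: [6]

After move 3 (0->3):
Peg 0: [2]
Peg 1: [5, 4, 3]
Peg 2: []
Peg 3: [6, 1]

After move 4 (0->1):
Peg 0: []
Peg 1: [5, 4, 3, 2]
Peg 2: []
Peg 3: [6, 1]

After move 5 (2->2):
Peg 0: []
Peg 1: [5, 4, 3, 2]
Peg 2: []
Peg 3: [6, 1]

After move 6 (1->3):
Peg 0: []
Peg 1: [5, 4, 3, 2]
Peg 2: []
Peg 3: [6, 1]

After move 7 (2->0):
Peg 0: []
Peg 1: [5, 4, 3, 2]
Peg 2: []
Peg 3: [6, 1]

After move 8 (1->1):
Peg 0: []
Peg 1: [5, 4, 3, 2]
Peg 2: []
Peg 3: [6, 1]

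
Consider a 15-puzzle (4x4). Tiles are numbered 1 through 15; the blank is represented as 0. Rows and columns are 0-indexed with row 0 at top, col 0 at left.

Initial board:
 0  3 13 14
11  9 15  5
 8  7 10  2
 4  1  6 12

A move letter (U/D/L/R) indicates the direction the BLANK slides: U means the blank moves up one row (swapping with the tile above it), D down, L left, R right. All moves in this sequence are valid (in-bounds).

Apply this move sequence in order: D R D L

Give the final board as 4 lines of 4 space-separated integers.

Answer: 11  3 13 14
 9  7 15  5
 0  8 10  2
 4  1  6 12

Derivation:
After move 1 (D):
11  3 13 14
 0  9 15  5
 8  7 10  2
 4  1  6 12

After move 2 (R):
11  3 13 14
 9  0 15  5
 8  7 10  2
 4  1  6 12

After move 3 (D):
11  3 13 14
 9  7 15  5
 8  0 10  2
 4  1  6 12

After move 4 (L):
11  3 13 14
 9  7 15  5
 0  8 10  2
 4  1  6 12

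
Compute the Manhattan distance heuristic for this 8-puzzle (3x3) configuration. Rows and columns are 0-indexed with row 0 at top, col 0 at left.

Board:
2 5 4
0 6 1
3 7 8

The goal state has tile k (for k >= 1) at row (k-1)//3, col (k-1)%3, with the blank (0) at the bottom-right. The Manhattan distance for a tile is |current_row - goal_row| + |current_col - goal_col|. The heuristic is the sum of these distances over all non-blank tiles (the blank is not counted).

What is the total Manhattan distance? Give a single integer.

Tile 2: (0,0)->(0,1) = 1
Tile 5: (0,1)->(1,1) = 1
Tile 4: (0,2)->(1,0) = 3
Tile 6: (1,1)->(1,2) = 1
Tile 1: (1,2)->(0,0) = 3
Tile 3: (2,0)->(0,2) = 4
Tile 7: (2,1)->(2,0) = 1
Tile 8: (2,2)->(2,1) = 1
Sum: 1 + 1 + 3 + 1 + 3 + 4 + 1 + 1 = 15

Answer: 15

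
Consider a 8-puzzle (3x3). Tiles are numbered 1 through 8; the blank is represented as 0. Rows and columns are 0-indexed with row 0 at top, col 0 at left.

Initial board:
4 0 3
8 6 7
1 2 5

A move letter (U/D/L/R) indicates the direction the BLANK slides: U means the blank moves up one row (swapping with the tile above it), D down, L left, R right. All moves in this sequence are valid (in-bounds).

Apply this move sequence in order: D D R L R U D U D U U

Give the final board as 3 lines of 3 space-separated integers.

After move 1 (D):
4 6 3
8 0 7
1 2 5

After move 2 (D):
4 6 3
8 2 7
1 0 5

After move 3 (R):
4 6 3
8 2 7
1 5 0

After move 4 (L):
4 6 3
8 2 7
1 0 5

After move 5 (R):
4 6 3
8 2 7
1 5 0

After move 6 (U):
4 6 3
8 2 0
1 5 7

After move 7 (D):
4 6 3
8 2 7
1 5 0

After move 8 (U):
4 6 3
8 2 0
1 5 7

After move 9 (D):
4 6 3
8 2 7
1 5 0

After move 10 (U):
4 6 3
8 2 0
1 5 7

After move 11 (U):
4 6 0
8 2 3
1 5 7

Answer: 4 6 0
8 2 3
1 5 7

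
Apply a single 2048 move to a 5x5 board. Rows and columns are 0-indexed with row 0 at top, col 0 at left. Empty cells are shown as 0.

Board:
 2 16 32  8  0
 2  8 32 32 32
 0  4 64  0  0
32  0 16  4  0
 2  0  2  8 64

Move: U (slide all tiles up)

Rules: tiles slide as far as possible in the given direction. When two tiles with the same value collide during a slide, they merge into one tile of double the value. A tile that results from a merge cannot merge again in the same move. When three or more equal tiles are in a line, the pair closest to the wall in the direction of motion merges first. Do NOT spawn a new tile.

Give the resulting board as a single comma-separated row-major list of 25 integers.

Slide up:
col 0: [2, 2, 0, 32, 2] -> [4, 32, 2, 0, 0]
col 1: [16, 8, 4, 0, 0] -> [16, 8, 4, 0, 0]
col 2: [32, 32, 64, 16, 2] -> [64, 64, 16, 2, 0]
col 3: [8, 32, 0, 4, 8] -> [8, 32, 4, 8, 0]
col 4: [0, 32, 0, 0, 64] -> [32, 64, 0, 0, 0]

Answer: 4, 16, 64, 8, 32, 32, 8, 64, 32, 64, 2, 4, 16, 4, 0, 0, 0, 2, 8, 0, 0, 0, 0, 0, 0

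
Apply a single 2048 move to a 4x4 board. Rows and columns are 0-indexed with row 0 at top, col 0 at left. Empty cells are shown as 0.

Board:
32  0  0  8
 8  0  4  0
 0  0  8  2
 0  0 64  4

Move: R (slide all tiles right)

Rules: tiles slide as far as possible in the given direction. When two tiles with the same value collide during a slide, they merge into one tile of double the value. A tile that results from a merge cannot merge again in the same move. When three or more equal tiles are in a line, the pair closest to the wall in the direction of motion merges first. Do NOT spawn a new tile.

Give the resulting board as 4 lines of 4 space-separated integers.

Slide right:
row 0: [32, 0, 0, 8] -> [0, 0, 32, 8]
row 1: [8, 0, 4, 0] -> [0, 0, 8, 4]
row 2: [0, 0, 8, 2] -> [0, 0, 8, 2]
row 3: [0, 0, 64, 4] -> [0, 0, 64, 4]

Answer:  0  0 32  8
 0  0  8  4
 0  0  8  2
 0  0 64  4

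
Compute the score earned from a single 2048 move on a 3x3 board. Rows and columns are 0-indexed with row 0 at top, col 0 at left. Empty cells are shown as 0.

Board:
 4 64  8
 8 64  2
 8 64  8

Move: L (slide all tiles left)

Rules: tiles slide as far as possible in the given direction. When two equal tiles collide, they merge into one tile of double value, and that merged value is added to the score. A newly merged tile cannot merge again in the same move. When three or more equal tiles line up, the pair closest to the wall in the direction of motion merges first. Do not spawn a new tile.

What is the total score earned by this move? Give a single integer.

Answer: 0

Derivation:
Slide left:
row 0: [4, 64, 8] -> [4, 64, 8]  score +0 (running 0)
row 1: [8, 64, 2] -> [8, 64, 2]  score +0 (running 0)
row 2: [8, 64, 8] -> [8, 64, 8]  score +0 (running 0)
Board after move:
 4 64  8
 8 64  2
 8 64  8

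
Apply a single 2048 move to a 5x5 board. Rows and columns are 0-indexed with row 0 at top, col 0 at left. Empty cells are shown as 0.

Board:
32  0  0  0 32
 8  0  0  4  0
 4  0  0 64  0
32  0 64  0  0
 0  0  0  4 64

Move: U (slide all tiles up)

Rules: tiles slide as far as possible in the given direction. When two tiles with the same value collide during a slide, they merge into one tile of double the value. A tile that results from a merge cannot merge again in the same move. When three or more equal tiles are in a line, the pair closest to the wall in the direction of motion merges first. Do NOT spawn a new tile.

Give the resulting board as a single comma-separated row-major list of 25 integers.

Answer: 32, 0, 64, 4, 32, 8, 0, 0, 64, 64, 4, 0, 0, 4, 0, 32, 0, 0, 0, 0, 0, 0, 0, 0, 0

Derivation:
Slide up:
col 0: [32, 8, 4, 32, 0] -> [32, 8, 4, 32, 0]
col 1: [0, 0, 0, 0, 0] -> [0, 0, 0, 0, 0]
col 2: [0, 0, 0, 64, 0] -> [64, 0, 0, 0, 0]
col 3: [0, 4, 64, 0, 4] -> [4, 64, 4, 0, 0]
col 4: [32, 0, 0, 0, 64] -> [32, 64, 0, 0, 0]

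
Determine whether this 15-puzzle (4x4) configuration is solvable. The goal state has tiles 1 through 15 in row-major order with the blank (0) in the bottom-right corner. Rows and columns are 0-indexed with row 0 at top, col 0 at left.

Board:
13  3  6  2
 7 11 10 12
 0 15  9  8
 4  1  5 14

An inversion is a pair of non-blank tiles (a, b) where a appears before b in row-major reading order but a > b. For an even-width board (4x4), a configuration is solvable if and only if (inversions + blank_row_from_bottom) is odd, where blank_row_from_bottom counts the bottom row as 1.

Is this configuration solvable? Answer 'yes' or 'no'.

Inversions: 52
Blank is in row 2 (0-indexed from top), which is row 2 counting from the bottom (bottom = 1).
52 + 2 = 54, which is even, so the puzzle is not solvable.

Answer: no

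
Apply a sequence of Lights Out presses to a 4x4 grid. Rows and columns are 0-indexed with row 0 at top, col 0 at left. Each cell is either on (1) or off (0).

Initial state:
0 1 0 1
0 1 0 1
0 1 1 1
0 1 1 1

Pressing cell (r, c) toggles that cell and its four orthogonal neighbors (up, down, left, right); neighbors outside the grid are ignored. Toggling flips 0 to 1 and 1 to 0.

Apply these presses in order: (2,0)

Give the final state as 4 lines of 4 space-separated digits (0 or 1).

Answer: 0 1 0 1
1 1 0 1
1 0 1 1
1 1 1 1

Derivation:
After press 1 at (2,0):
0 1 0 1
1 1 0 1
1 0 1 1
1 1 1 1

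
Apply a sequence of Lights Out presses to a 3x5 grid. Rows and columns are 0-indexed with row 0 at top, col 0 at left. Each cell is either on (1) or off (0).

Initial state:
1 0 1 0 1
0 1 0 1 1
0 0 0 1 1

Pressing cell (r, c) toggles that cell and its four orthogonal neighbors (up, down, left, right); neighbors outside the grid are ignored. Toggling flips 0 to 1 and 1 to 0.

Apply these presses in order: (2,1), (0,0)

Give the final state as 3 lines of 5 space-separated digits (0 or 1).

After press 1 at (2,1):
1 0 1 0 1
0 0 0 1 1
1 1 1 1 1

After press 2 at (0,0):
0 1 1 0 1
1 0 0 1 1
1 1 1 1 1

Answer: 0 1 1 0 1
1 0 0 1 1
1 1 1 1 1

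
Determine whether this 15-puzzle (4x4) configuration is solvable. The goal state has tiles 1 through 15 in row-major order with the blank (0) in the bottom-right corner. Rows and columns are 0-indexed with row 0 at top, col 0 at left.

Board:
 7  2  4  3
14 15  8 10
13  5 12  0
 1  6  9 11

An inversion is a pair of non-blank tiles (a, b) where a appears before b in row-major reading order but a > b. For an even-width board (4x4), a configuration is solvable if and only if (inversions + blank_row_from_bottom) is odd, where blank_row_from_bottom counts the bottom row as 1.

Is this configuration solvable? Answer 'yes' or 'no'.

Answer: no

Derivation:
Inversions: 46
Blank is in row 2 (0-indexed from top), which is row 2 counting from the bottom (bottom = 1).
46 + 2 = 48, which is even, so the puzzle is not solvable.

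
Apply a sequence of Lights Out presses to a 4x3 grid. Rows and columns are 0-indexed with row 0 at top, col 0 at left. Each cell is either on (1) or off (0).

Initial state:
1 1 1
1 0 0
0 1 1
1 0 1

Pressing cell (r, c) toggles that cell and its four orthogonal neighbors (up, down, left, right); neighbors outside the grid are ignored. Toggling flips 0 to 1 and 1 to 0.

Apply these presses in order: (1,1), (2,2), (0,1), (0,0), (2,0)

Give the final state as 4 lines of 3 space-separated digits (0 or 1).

After press 1 at (1,1):
1 0 1
0 1 1
0 0 1
1 0 1

After press 2 at (2,2):
1 0 1
0 1 0
0 1 0
1 0 0

After press 3 at (0,1):
0 1 0
0 0 0
0 1 0
1 0 0

After press 4 at (0,0):
1 0 0
1 0 0
0 1 0
1 0 0

After press 5 at (2,0):
1 0 0
0 0 0
1 0 0
0 0 0

Answer: 1 0 0
0 0 0
1 0 0
0 0 0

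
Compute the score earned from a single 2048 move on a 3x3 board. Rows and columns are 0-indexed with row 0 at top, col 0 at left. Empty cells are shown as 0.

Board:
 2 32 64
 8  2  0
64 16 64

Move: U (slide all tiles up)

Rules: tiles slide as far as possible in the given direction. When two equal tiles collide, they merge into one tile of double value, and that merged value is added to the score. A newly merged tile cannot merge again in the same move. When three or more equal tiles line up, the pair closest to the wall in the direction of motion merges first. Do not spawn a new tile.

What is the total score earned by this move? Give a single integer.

Slide up:
col 0: [2, 8, 64] -> [2, 8, 64]  score +0 (running 0)
col 1: [32, 2, 16] -> [32, 2, 16]  score +0 (running 0)
col 2: [64, 0, 64] -> [128, 0, 0]  score +128 (running 128)
Board after move:
  2  32 128
  8   2   0
 64  16   0

Answer: 128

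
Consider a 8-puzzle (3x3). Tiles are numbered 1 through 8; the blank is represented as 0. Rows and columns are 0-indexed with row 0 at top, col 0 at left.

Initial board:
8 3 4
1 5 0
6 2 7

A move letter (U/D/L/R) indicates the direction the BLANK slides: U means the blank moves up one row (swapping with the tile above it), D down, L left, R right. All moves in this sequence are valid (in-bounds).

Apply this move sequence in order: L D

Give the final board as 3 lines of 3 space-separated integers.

Answer: 8 3 4
1 2 5
6 0 7

Derivation:
After move 1 (L):
8 3 4
1 0 5
6 2 7

After move 2 (D):
8 3 4
1 2 5
6 0 7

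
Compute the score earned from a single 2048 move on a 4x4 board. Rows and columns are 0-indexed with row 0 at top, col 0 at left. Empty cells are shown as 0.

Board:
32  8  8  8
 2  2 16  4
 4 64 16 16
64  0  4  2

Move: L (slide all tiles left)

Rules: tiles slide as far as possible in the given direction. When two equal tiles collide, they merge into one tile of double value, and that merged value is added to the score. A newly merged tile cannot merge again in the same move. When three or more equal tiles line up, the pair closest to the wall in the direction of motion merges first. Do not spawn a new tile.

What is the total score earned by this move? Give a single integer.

Slide left:
row 0: [32, 8, 8, 8] -> [32, 16, 8, 0]  score +16 (running 16)
row 1: [2, 2, 16, 4] -> [4, 16, 4, 0]  score +4 (running 20)
row 2: [4, 64, 16, 16] -> [4, 64, 32, 0]  score +32 (running 52)
row 3: [64, 0, 4, 2] -> [64, 4, 2, 0]  score +0 (running 52)
Board after move:
32 16  8  0
 4 16  4  0
 4 64 32  0
64  4  2  0

Answer: 52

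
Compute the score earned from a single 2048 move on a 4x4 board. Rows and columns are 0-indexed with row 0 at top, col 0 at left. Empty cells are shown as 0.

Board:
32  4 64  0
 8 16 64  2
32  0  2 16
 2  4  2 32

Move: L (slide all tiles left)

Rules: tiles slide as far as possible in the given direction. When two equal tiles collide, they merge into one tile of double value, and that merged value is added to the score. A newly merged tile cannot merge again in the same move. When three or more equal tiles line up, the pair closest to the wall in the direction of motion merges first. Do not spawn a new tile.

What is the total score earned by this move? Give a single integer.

Slide left:
row 0: [32, 4, 64, 0] -> [32, 4, 64, 0]  score +0 (running 0)
row 1: [8, 16, 64, 2] -> [8, 16, 64, 2]  score +0 (running 0)
row 2: [32, 0, 2, 16] -> [32, 2, 16, 0]  score +0 (running 0)
row 3: [2, 4, 2, 32] -> [2, 4, 2, 32]  score +0 (running 0)
Board after move:
32  4 64  0
 8 16 64  2
32  2 16  0
 2  4  2 32

Answer: 0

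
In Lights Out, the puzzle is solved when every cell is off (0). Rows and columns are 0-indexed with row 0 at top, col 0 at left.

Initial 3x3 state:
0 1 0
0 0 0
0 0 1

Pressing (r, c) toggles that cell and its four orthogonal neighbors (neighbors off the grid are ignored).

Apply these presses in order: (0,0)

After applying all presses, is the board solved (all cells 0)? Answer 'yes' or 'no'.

After press 1 at (0,0):
1 0 0
1 0 0
0 0 1

Lights still on: 3

Answer: no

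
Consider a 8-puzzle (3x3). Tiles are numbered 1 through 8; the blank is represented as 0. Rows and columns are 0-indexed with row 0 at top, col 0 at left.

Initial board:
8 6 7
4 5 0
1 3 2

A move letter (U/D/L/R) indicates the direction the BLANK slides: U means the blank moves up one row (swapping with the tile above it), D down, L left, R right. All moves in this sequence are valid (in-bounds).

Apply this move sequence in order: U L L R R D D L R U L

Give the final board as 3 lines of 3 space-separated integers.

Answer: 8 6 7
4 0 5
1 3 2

Derivation:
After move 1 (U):
8 6 0
4 5 7
1 3 2

After move 2 (L):
8 0 6
4 5 7
1 3 2

After move 3 (L):
0 8 6
4 5 7
1 3 2

After move 4 (R):
8 0 6
4 5 7
1 3 2

After move 5 (R):
8 6 0
4 5 7
1 3 2

After move 6 (D):
8 6 7
4 5 0
1 3 2

After move 7 (D):
8 6 7
4 5 2
1 3 0

After move 8 (L):
8 6 7
4 5 2
1 0 3

After move 9 (R):
8 6 7
4 5 2
1 3 0

After move 10 (U):
8 6 7
4 5 0
1 3 2

After move 11 (L):
8 6 7
4 0 5
1 3 2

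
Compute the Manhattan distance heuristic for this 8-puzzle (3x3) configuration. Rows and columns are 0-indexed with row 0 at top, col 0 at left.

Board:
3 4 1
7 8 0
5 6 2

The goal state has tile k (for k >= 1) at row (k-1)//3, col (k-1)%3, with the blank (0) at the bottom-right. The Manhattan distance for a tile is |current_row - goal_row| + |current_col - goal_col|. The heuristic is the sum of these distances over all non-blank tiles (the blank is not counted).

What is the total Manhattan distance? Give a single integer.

Answer: 15

Derivation:
Tile 3: (0,0)->(0,2) = 2
Tile 4: (0,1)->(1,0) = 2
Tile 1: (0,2)->(0,0) = 2
Tile 7: (1,0)->(2,0) = 1
Tile 8: (1,1)->(2,1) = 1
Tile 5: (2,0)->(1,1) = 2
Tile 6: (2,1)->(1,2) = 2
Tile 2: (2,2)->(0,1) = 3
Sum: 2 + 2 + 2 + 1 + 1 + 2 + 2 + 3 = 15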